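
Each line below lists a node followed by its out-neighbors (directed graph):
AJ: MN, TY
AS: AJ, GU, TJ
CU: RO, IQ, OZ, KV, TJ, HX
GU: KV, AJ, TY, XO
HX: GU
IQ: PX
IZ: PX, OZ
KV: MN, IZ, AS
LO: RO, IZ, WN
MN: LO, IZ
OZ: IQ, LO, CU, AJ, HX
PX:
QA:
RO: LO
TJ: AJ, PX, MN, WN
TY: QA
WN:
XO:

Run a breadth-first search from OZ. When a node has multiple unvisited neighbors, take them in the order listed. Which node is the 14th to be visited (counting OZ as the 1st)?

Visit OZ; enqueue IQ, LO, CU, AJ, HX → queue [IQ, LO, CU, AJ, HX]
Visit IQ; enqueue PX → queue [LO, CU, AJ, HX, PX]
Visit LO; enqueue RO, IZ, WN → queue [CU, AJ, HX, PX, RO, IZ, WN]
Visit CU; enqueue KV, TJ → queue [AJ, HX, PX, RO, IZ, WN, KV, TJ]
Visit AJ; enqueue MN, TY → queue [HX, PX, RO, IZ, WN, KV, TJ, MN, TY]
Visit HX; enqueue GU → queue [PX, RO, IZ, WN, KV, TJ, MN, TY, GU]
Visit PX → queue [RO, IZ, WN, KV, TJ, MN, TY, GU]
Visit RO → queue [IZ, WN, KV, TJ, MN, TY, GU]
Visit IZ → queue [WN, KV, TJ, MN, TY, GU]
Visit WN → queue [KV, TJ, MN, TY, GU]
Visit KV; enqueue AS → queue [TJ, MN, TY, GU, AS]
Visit TJ → queue [MN, TY, GU, AS]
Visit MN → queue [TY, GU, AS]
Visit TY; enqueue QA → queue [GU, AS, QA]
Visit GU; enqueue XO → queue [AS, QA, XO]
Visit AS → queue [QA, XO]
Visit QA → queue [XO]
Visit XO → queue []

Visit order: OZ, IQ, LO, CU, AJ, HX, PX, RO, IZ, WN, KV, TJ, MN, TY, GU, AS, QA, XO

TY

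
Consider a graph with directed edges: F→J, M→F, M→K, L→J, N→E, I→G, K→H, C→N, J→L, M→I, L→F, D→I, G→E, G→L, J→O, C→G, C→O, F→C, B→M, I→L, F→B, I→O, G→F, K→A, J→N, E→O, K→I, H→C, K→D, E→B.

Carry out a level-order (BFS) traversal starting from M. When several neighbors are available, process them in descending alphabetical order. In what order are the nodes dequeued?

Visit M; enqueue K, I, F → queue [K, I, F]
Visit K; enqueue H, D, A → queue [I, F, H, D, A]
Visit I; enqueue O, L, G → queue [F, H, D, A, O, L, G]
Visit F; enqueue J, C, B → queue [H, D, A, O, L, G, J, C, B]
Visit H → queue [D, A, O, L, G, J, C, B]
Visit D → queue [A, O, L, G, J, C, B]
Visit A → queue [O, L, G, J, C, B]
Visit O → queue [L, G, J, C, B]
Visit L → queue [G, J, C, B]
Visit G; enqueue E → queue [J, C, B, E]
Visit J; enqueue N → queue [C, B, E, N]
Visit C → queue [B, E, N]
Visit B → queue [E, N]
Visit E → queue [N]
Visit N → queue []

M, K, I, F, H, D, A, O, L, G, J, C, B, E, N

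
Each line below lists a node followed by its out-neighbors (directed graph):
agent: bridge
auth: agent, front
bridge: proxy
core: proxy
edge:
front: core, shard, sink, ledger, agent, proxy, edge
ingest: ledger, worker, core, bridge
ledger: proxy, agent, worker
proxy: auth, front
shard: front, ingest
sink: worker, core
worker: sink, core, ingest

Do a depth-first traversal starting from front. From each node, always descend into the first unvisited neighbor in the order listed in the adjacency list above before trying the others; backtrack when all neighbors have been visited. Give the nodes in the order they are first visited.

front → core → proxy → auth → agent → bridge → shard → ingest → ledger → worker → sink → edge

Visit front
front → core
core → proxy
proxy → auth
auth → agent
agent → bridge
front → shard
shard → ingest
ingest → ledger
ledger → worker
worker → sink
front → edge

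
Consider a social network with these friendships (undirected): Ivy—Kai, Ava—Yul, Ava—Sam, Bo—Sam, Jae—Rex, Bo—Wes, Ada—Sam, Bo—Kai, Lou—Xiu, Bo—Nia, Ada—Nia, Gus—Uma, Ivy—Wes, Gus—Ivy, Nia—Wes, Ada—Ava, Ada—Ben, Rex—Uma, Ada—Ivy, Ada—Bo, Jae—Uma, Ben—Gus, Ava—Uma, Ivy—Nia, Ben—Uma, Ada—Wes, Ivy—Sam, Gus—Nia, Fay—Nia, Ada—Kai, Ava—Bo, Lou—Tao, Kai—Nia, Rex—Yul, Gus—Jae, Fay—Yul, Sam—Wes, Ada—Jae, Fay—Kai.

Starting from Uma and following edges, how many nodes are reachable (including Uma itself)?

15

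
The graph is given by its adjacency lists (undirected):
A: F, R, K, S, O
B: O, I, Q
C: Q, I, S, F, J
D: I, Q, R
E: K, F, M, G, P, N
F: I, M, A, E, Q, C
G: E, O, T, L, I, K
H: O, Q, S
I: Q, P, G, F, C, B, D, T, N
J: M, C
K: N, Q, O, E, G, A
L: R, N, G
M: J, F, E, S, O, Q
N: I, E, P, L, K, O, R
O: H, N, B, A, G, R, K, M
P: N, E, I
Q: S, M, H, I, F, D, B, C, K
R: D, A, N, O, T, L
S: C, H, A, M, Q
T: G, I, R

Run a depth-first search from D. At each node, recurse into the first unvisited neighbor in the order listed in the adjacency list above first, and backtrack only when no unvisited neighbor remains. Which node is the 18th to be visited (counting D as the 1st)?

B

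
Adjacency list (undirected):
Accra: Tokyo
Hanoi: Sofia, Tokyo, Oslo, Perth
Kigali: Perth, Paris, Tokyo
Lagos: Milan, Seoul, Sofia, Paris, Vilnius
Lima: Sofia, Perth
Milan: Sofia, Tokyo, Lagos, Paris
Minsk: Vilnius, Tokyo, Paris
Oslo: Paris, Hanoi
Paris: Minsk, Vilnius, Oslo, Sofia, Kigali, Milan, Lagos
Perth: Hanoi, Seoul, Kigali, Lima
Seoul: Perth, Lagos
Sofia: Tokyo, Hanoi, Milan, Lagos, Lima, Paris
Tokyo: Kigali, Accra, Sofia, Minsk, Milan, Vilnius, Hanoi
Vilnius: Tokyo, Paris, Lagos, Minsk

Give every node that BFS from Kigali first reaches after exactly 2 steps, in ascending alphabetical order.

Level 0: Kigali
Level 1: Paris, Perth, Tokyo
Level 2: Accra, Hanoi, Lagos, Lima, Milan, Minsk, Oslo, Seoul, Sofia, Vilnius

Accra, Hanoi, Lagos, Lima, Milan, Minsk, Oslo, Seoul, Sofia, Vilnius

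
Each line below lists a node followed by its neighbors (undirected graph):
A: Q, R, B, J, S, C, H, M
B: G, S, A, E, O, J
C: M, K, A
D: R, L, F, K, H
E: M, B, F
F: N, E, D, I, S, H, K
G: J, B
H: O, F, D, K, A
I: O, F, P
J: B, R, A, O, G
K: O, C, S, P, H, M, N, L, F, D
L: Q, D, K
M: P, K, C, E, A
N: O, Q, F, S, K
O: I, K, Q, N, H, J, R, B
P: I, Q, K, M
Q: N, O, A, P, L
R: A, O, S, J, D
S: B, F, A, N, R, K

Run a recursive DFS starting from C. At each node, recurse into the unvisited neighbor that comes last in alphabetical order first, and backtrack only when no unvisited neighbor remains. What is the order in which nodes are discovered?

Visit C
C → M
M → P
P → Q
Q → O
O → R
R → S
S → N
N → K
K → L
L → D
D → H
H → F
F → I
F → E
E → B
B → J
J → G
J → A

C → M → P → Q → O → R → S → N → K → L → D → H → F → I → E → B → J → G → A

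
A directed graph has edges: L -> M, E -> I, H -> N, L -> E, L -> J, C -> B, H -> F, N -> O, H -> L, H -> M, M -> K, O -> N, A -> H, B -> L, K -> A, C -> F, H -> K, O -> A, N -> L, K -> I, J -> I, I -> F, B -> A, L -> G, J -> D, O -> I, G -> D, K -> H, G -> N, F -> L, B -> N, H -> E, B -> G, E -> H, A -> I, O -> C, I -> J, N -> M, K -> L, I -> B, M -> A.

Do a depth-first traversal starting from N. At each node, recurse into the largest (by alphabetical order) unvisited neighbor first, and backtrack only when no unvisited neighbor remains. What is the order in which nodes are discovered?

Visit N
N → O
O → I
I → J
J → D
I → F
F → L
L → M
M → K
K → H
H → E
K → A
L → G
I → B
O → C

N, O, I, J, D, F, L, M, K, H, E, A, G, B, C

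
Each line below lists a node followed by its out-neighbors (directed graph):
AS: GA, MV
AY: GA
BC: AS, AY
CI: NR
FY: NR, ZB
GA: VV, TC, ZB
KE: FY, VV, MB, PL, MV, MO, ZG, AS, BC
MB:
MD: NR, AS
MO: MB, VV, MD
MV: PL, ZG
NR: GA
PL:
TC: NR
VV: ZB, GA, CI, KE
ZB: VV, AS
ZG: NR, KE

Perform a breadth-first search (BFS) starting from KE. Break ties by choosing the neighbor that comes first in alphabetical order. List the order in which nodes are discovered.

Visit KE; enqueue AS, BC, FY, MB, MO, MV, PL, VV, ZG → queue [AS, BC, FY, MB, MO, MV, PL, VV, ZG]
Visit AS; enqueue GA → queue [BC, FY, MB, MO, MV, PL, VV, ZG, GA]
Visit BC; enqueue AY → queue [FY, MB, MO, MV, PL, VV, ZG, GA, AY]
Visit FY; enqueue NR, ZB → queue [MB, MO, MV, PL, VV, ZG, GA, AY, NR, ZB]
Visit MB → queue [MO, MV, PL, VV, ZG, GA, AY, NR, ZB]
Visit MO; enqueue MD → queue [MV, PL, VV, ZG, GA, AY, NR, ZB, MD]
Visit MV → queue [PL, VV, ZG, GA, AY, NR, ZB, MD]
Visit PL → queue [VV, ZG, GA, AY, NR, ZB, MD]
Visit VV; enqueue CI → queue [ZG, GA, AY, NR, ZB, MD, CI]
Visit ZG → queue [GA, AY, NR, ZB, MD, CI]
Visit GA; enqueue TC → queue [AY, NR, ZB, MD, CI, TC]
Visit AY → queue [NR, ZB, MD, CI, TC]
Visit NR → queue [ZB, MD, CI, TC]
Visit ZB → queue [MD, CI, TC]
Visit MD → queue [CI, TC]
Visit CI → queue [TC]
Visit TC → queue []

KE AS BC FY MB MO MV PL VV ZG GA AY NR ZB MD CI TC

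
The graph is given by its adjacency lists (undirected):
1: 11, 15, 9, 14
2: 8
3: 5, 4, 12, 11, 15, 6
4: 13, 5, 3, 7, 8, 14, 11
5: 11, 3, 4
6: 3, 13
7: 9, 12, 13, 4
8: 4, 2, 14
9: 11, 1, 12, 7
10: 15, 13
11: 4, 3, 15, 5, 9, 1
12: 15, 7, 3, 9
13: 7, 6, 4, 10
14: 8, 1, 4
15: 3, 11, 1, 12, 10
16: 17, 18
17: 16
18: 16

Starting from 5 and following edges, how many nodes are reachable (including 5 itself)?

BFS from 5 visits: 5, 3, 4, 11, 6, 12, 15, 7, 8, 13, 14, 1, 9, 10, 2
Reachable nodes: 15 of 18 total.

15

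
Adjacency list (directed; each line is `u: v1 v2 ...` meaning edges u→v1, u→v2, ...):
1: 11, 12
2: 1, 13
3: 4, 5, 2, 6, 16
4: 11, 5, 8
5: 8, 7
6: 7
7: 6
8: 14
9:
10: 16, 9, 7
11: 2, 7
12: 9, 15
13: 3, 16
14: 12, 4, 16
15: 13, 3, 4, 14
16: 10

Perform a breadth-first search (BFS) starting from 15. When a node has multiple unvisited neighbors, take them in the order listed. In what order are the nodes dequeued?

Visit 15; enqueue 13, 3, 4, 14 → queue [13, 3, 4, 14]
Visit 13; enqueue 16 → queue [3, 4, 14, 16]
Visit 3; enqueue 5, 2, 6 → queue [4, 14, 16, 5, 2, 6]
Visit 4; enqueue 11, 8 → queue [14, 16, 5, 2, 6, 11, 8]
Visit 14; enqueue 12 → queue [16, 5, 2, 6, 11, 8, 12]
Visit 16; enqueue 10 → queue [5, 2, 6, 11, 8, 12, 10]
Visit 5; enqueue 7 → queue [2, 6, 11, 8, 12, 10, 7]
Visit 2; enqueue 1 → queue [6, 11, 8, 12, 10, 7, 1]
Visit 6 → queue [11, 8, 12, 10, 7, 1]
Visit 11 → queue [8, 12, 10, 7, 1]
Visit 8 → queue [12, 10, 7, 1]
Visit 12; enqueue 9 → queue [10, 7, 1, 9]
Visit 10 → queue [7, 1, 9]
Visit 7 → queue [1, 9]
Visit 1 → queue [9]
Visit 9 → queue []

15 13 3 4 14 16 5 2 6 11 8 12 10 7 1 9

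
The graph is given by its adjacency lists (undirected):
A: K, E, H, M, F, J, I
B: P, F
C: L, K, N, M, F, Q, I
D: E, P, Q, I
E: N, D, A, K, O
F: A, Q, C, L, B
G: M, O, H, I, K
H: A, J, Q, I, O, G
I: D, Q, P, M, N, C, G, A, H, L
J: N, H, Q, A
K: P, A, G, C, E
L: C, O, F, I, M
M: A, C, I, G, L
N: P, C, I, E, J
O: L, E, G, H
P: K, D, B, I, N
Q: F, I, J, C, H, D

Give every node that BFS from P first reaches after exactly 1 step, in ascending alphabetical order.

B, D, I, K, N

Level 0: P
Level 1: B, D, I, K, N
Level 2: A, C, E, F, G, H, J, L, M, Q
Level 3: O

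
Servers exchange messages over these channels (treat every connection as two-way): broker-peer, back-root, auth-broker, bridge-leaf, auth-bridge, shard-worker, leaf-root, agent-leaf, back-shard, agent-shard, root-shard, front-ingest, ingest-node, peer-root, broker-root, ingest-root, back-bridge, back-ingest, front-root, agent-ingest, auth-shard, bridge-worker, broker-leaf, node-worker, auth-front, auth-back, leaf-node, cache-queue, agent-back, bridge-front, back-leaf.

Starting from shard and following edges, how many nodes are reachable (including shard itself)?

13

BFS from shard visits: shard, agent, auth, back, root, worker, ingest, leaf, bridge, broker, front, peer, node
Reachable nodes: 13 of 15 total.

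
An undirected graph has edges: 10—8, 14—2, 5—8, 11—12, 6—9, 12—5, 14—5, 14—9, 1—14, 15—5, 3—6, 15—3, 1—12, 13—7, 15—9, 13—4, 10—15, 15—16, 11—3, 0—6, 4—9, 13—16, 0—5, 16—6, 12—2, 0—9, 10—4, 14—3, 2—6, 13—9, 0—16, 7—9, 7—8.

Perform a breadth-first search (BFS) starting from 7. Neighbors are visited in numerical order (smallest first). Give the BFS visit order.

7, 8, 9, 13, 5, 10, 0, 4, 6, 14, 15, 16, 12, 2, 3, 1, 11

Visit 7; enqueue 8, 9, 13 → queue [8, 9, 13]
Visit 8; enqueue 5, 10 → queue [9, 13, 5, 10]
Visit 9; enqueue 0, 4, 6, 14, 15 → queue [13, 5, 10, 0, 4, 6, 14, 15]
Visit 13; enqueue 16 → queue [5, 10, 0, 4, 6, 14, 15, 16]
Visit 5; enqueue 12 → queue [10, 0, 4, 6, 14, 15, 16, 12]
Visit 10 → queue [0, 4, 6, 14, 15, 16, 12]
Visit 0 → queue [4, 6, 14, 15, 16, 12]
Visit 4 → queue [6, 14, 15, 16, 12]
Visit 6; enqueue 2, 3 → queue [14, 15, 16, 12, 2, 3]
Visit 14; enqueue 1 → queue [15, 16, 12, 2, 3, 1]
Visit 15 → queue [16, 12, 2, 3, 1]
Visit 16 → queue [12, 2, 3, 1]
Visit 12; enqueue 11 → queue [2, 3, 1, 11]
Visit 2 → queue [3, 1, 11]
Visit 3 → queue [1, 11]
Visit 1 → queue [11]
Visit 11 → queue []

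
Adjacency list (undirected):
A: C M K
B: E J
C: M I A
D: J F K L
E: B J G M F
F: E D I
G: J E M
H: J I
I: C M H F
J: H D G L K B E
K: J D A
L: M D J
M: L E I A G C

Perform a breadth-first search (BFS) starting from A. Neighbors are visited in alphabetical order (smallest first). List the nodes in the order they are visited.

Visit A; enqueue C, K, M → queue [C, K, M]
Visit C; enqueue I → queue [K, M, I]
Visit K; enqueue D, J → queue [M, I, D, J]
Visit M; enqueue E, G, L → queue [I, D, J, E, G, L]
Visit I; enqueue F, H → queue [D, J, E, G, L, F, H]
Visit D → queue [J, E, G, L, F, H]
Visit J; enqueue B → queue [E, G, L, F, H, B]
Visit E → queue [G, L, F, H, B]
Visit G → queue [L, F, H, B]
Visit L → queue [F, H, B]
Visit F → queue [H, B]
Visit H → queue [B]
Visit B → queue []

A -> C -> K -> M -> I -> D -> J -> E -> G -> L -> F -> H -> B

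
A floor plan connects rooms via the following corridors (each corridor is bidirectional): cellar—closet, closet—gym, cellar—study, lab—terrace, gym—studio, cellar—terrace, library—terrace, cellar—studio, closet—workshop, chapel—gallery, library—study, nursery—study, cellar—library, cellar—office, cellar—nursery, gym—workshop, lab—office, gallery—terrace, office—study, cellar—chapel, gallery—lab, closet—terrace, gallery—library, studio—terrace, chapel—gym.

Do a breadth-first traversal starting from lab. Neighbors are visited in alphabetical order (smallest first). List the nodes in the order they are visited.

Visit lab; enqueue gallery, office, terrace → queue [gallery, office, terrace]
Visit gallery; enqueue chapel, library → queue [office, terrace, chapel, library]
Visit office; enqueue cellar, study → queue [terrace, chapel, library, cellar, study]
Visit terrace; enqueue closet, studio → queue [chapel, library, cellar, study, closet, studio]
Visit chapel; enqueue gym → queue [library, cellar, study, closet, studio, gym]
Visit library → queue [cellar, study, closet, studio, gym]
Visit cellar; enqueue nursery → queue [study, closet, studio, gym, nursery]
Visit study → queue [closet, studio, gym, nursery]
Visit closet; enqueue workshop → queue [studio, gym, nursery, workshop]
Visit studio → queue [gym, nursery, workshop]
Visit gym → queue [nursery, workshop]
Visit nursery → queue [workshop]
Visit workshop → queue []

lab gallery office terrace chapel library cellar study closet studio gym nursery workshop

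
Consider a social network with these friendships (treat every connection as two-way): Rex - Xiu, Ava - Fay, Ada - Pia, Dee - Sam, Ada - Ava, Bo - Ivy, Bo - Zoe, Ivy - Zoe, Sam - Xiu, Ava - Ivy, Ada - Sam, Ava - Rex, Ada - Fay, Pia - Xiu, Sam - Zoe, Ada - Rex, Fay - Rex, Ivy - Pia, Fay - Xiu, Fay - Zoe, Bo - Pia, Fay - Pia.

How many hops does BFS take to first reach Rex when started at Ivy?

Level 0: Ivy
Level 1: Ava, Bo, Pia, Zoe
Level 2: Ada, Fay, Rex, Sam, Xiu
Level 3: Dee
Rex first appears at level 2.

2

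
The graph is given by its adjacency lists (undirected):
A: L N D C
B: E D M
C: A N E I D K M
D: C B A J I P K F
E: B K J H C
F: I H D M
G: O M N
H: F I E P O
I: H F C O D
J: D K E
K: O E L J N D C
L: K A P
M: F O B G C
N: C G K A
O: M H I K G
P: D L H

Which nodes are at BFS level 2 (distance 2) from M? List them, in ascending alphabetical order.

A, D, E, H, I, K, N

Level 0: M
Level 1: B, C, F, G, O
Level 2: A, D, E, H, I, K, N
Level 3: J, L, P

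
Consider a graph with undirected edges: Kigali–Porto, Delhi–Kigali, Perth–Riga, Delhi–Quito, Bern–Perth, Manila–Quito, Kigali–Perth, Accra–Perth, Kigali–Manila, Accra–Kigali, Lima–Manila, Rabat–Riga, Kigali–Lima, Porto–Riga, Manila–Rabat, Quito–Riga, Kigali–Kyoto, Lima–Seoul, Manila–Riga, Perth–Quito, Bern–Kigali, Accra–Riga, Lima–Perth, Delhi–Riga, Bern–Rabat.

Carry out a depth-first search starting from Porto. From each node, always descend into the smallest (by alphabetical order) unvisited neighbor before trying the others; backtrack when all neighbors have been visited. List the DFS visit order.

Visit Porto
Porto → Kigali
Kigali → Accra
Accra → Perth
Perth → Bern
Bern → Rabat
Rabat → Manila
Manila → Lima
Lima → Seoul
Manila → Quito
Quito → Delhi
Delhi → Riga
Kigali → Kyoto

Porto, Kigali, Accra, Perth, Bern, Rabat, Manila, Lima, Seoul, Quito, Delhi, Riga, Kyoto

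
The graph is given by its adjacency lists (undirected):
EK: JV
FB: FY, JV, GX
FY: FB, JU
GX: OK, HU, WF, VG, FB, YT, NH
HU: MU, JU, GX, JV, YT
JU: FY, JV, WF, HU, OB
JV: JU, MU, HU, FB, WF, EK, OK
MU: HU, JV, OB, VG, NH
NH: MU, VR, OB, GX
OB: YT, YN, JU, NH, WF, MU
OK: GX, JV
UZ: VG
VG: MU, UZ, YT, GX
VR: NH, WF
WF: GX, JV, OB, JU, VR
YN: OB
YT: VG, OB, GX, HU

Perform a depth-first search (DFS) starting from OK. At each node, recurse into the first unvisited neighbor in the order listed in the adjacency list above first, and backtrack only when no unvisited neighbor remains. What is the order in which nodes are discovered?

Visit OK
OK → GX
GX → HU
HU → MU
MU → JV
JV → JU
JU → FY
FY → FB
JU → WF
WF → OB
OB → YT
YT → VG
VG → UZ
OB → YN
OB → NH
NH → VR
JV → EK

OK, GX, HU, MU, JV, JU, FY, FB, WF, OB, YT, VG, UZ, YN, NH, VR, EK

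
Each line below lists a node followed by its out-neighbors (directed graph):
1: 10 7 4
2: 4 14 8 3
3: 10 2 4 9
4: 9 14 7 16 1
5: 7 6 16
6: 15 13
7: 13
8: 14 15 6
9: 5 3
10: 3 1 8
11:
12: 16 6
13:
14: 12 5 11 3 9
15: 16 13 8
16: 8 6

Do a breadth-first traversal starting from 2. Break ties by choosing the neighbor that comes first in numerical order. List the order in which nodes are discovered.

2 → 3 → 4 → 8 → 14 → 9 → 10 → 1 → 7 → 16 → 6 → 15 → 5 → 11 → 12 → 13

Visit 2; enqueue 3, 4, 8, 14 → queue [3, 4, 8, 14]
Visit 3; enqueue 9, 10 → queue [4, 8, 14, 9, 10]
Visit 4; enqueue 1, 7, 16 → queue [8, 14, 9, 10, 1, 7, 16]
Visit 8; enqueue 6, 15 → queue [14, 9, 10, 1, 7, 16, 6, 15]
Visit 14; enqueue 5, 11, 12 → queue [9, 10, 1, 7, 16, 6, 15, 5, 11, 12]
Visit 9 → queue [10, 1, 7, 16, 6, 15, 5, 11, 12]
Visit 10 → queue [1, 7, 16, 6, 15, 5, 11, 12]
Visit 1 → queue [7, 16, 6, 15, 5, 11, 12]
Visit 7; enqueue 13 → queue [16, 6, 15, 5, 11, 12, 13]
Visit 16 → queue [6, 15, 5, 11, 12, 13]
Visit 6 → queue [15, 5, 11, 12, 13]
Visit 15 → queue [5, 11, 12, 13]
Visit 5 → queue [11, 12, 13]
Visit 11 → queue [12, 13]
Visit 12 → queue [13]
Visit 13 → queue []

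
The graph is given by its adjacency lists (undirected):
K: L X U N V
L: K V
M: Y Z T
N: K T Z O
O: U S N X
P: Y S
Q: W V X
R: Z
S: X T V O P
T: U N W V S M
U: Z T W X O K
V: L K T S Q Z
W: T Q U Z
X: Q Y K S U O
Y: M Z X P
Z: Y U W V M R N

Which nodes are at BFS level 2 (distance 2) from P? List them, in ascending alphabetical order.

M, O, T, V, X, Z

Level 0: P
Level 1: S, Y
Level 2: M, O, T, V, X, Z
Level 3: K, L, N, Q, R, U, W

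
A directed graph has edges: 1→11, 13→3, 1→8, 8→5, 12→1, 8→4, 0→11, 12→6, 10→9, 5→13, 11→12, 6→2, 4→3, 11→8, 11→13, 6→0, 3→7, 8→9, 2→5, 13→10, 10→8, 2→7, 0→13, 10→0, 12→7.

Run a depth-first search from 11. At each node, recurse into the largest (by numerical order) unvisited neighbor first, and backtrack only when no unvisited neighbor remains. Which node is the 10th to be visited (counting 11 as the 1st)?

0

Visit 11
11 → 13
13 → 10
10 → 9
10 → 8
8 → 5
8 → 4
4 → 3
3 → 7
10 → 0
11 → 12
12 → 6
6 → 2
12 → 1

Visit order: 11, 13, 10, 9, 8, 5, 4, 3, 7, 0, 12, 6, 2, 1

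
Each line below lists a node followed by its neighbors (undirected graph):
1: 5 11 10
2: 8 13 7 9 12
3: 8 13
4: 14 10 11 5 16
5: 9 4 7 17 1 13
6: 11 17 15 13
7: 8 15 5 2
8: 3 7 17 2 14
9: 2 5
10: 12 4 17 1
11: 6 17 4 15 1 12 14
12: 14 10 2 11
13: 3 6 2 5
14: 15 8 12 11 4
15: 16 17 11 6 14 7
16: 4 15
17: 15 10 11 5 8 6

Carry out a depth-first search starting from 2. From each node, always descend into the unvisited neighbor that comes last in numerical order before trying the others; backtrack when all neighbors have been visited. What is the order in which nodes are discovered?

Visit 2
2 → 13
13 → 6
6 → 17
17 → 15
15 → 16
16 → 4
4 → 14
14 → 12
12 → 11
11 → 1
1 → 10
1 → 5
5 → 9
5 → 7
7 → 8
8 → 3

2, 13, 6, 17, 15, 16, 4, 14, 12, 11, 1, 10, 5, 9, 7, 8, 3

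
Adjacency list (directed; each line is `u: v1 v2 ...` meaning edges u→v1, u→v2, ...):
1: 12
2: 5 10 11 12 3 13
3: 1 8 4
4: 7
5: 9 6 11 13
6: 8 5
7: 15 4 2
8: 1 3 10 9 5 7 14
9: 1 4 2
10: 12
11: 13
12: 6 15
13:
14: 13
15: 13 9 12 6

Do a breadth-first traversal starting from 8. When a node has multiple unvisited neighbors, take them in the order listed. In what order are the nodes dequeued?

8 -> 1 -> 3 -> 10 -> 9 -> 5 -> 7 -> 14 -> 12 -> 4 -> 2 -> 6 -> 11 -> 13 -> 15

Visit 8; enqueue 1, 3, 10, 9, 5, 7, 14 → queue [1, 3, 10, 9, 5, 7, 14]
Visit 1; enqueue 12 → queue [3, 10, 9, 5, 7, 14, 12]
Visit 3; enqueue 4 → queue [10, 9, 5, 7, 14, 12, 4]
Visit 10 → queue [9, 5, 7, 14, 12, 4]
Visit 9; enqueue 2 → queue [5, 7, 14, 12, 4, 2]
Visit 5; enqueue 6, 11, 13 → queue [7, 14, 12, 4, 2, 6, 11, 13]
Visit 7; enqueue 15 → queue [14, 12, 4, 2, 6, 11, 13, 15]
Visit 14 → queue [12, 4, 2, 6, 11, 13, 15]
Visit 12 → queue [4, 2, 6, 11, 13, 15]
Visit 4 → queue [2, 6, 11, 13, 15]
Visit 2 → queue [6, 11, 13, 15]
Visit 6 → queue [11, 13, 15]
Visit 11 → queue [13, 15]
Visit 13 → queue [15]
Visit 15 → queue []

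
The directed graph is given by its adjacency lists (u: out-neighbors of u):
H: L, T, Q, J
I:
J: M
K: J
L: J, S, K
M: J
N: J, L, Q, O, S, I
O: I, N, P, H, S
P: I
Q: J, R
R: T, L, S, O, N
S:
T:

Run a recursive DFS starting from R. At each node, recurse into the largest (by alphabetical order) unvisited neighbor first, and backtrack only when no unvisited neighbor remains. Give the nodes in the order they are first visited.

Visit R
R → T
R → S
R → O
O → P
P → I
O → N
N → Q
Q → J
J → M
N → L
L → K
O → H

R → T → S → O → P → I → N → Q → J → M → L → K → H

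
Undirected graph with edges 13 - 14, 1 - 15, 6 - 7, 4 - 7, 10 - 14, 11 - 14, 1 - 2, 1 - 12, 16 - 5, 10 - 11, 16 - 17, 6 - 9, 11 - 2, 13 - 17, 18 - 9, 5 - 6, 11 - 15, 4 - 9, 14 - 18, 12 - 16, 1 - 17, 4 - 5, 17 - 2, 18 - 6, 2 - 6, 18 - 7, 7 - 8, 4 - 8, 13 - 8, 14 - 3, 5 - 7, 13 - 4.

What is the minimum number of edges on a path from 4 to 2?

Level 0: 4
Level 1: 5, 7, 8, 9, 13
Level 2: 6, 14, 16, 17, 18
Level 3: 1, 2, 3, 10, 11, 12
Level 4: 15
2 first appears at level 3.

3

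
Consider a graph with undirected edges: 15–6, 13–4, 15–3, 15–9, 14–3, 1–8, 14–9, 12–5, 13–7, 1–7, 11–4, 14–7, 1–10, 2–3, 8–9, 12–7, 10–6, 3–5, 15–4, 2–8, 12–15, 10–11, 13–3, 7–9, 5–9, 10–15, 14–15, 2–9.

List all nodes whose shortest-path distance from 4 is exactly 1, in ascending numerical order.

Level 0: 4
Level 1: 11, 13, 15
Level 2: 3, 6, 7, 9, 10, 12, 14
Level 3: 1, 2, 5, 8

11, 13, 15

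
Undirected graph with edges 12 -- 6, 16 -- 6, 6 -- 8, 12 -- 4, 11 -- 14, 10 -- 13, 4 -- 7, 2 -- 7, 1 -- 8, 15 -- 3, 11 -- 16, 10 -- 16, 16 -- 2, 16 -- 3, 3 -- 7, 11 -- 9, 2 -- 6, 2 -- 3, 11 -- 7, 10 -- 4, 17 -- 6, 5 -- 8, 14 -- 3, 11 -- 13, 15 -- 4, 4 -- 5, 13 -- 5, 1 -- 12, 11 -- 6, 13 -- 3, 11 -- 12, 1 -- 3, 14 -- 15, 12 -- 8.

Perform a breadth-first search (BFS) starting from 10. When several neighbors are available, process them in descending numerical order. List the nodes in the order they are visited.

Visit 10; enqueue 16, 13, 4 → queue [16, 13, 4]
Visit 16; enqueue 11, 6, 3, 2 → queue [13, 4, 11, 6, 3, 2]
Visit 13; enqueue 5 → queue [4, 11, 6, 3, 2, 5]
Visit 4; enqueue 15, 12, 7 → queue [11, 6, 3, 2, 5, 15, 12, 7]
Visit 11; enqueue 14, 9 → queue [6, 3, 2, 5, 15, 12, 7, 14, 9]
Visit 6; enqueue 17, 8 → queue [3, 2, 5, 15, 12, 7, 14, 9, 17, 8]
Visit 3; enqueue 1 → queue [2, 5, 15, 12, 7, 14, 9, 17, 8, 1]
Visit 2 → queue [5, 15, 12, 7, 14, 9, 17, 8, 1]
Visit 5 → queue [15, 12, 7, 14, 9, 17, 8, 1]
Visit 15 → queue [12, 7, 14, 9, 17, 8, 1]
Visit 12 → queue [7, 14, 9, 17, 8, 1]
Visit 7 → queue [14, 9, 17, 8, 1]
Visit 14 → queue [9, 17, 8, 1]
Visit 9 → queue [17, 8, 1]
Visit 17 → queue [8, 1]
Visit 8 → queue [1]
Visit 1 → queue []

10, 16, 13, 4, 11, 6, 3, 2, 5, 15, 12, 7, 14, 9, 17, 8, 1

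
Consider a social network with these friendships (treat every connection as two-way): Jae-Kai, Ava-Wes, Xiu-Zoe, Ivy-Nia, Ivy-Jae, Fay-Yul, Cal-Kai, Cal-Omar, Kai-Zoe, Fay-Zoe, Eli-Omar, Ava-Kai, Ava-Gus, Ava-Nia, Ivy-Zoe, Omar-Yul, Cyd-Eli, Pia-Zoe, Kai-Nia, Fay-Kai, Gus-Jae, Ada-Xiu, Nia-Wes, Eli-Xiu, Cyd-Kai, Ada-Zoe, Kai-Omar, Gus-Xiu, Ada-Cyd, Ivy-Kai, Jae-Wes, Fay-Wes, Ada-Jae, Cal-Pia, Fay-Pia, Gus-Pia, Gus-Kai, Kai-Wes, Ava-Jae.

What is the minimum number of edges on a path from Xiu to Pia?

2

Level 0: Xiu
Level 1: Ada, Eli, Gus, Zoe
Level 2: Ava, Cyd, Fay, Ivy, Jae, Kai, Omar, Pia
Level 3: Cal, Nia, Wes, Yul
Pia first appears at level 2.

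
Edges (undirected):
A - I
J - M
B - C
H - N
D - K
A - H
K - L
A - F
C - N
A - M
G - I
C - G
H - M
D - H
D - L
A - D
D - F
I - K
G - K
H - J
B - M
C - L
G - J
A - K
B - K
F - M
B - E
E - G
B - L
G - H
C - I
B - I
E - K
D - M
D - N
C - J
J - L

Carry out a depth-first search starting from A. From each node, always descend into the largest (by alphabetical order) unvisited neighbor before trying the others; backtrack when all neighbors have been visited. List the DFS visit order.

A M J L K I G H N D F C B E

Visit A
A → M
M → J
J → L
L → K
K → I
I → G
G → H
H → N
N → D
D → F
N → C
C → B
B → E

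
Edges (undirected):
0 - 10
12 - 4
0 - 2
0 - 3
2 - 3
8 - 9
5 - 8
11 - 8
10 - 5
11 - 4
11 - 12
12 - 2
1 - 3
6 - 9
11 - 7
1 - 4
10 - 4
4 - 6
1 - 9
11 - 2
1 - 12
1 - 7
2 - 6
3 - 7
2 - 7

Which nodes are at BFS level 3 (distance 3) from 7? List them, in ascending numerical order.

5, 10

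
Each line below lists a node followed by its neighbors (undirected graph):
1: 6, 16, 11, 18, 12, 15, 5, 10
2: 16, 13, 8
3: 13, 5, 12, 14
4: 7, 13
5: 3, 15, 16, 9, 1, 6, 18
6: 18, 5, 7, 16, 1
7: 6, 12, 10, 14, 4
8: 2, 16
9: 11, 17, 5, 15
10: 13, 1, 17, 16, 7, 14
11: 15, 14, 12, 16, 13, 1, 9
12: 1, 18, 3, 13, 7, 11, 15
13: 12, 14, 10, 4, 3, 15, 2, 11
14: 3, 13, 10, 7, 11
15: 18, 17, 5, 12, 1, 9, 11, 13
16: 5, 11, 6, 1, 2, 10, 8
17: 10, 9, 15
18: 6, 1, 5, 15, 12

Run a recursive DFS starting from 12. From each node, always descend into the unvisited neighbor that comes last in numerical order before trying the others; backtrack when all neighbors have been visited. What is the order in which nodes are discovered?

Visit 12
12 → 18
18 → 15
15 → 17
17 → 10
10 → 16
16 → 11
11 → 14
14 → 13
13 → 4
4 → 7
7 → 6
6 → 5
5 → 9
5 → 3
5 → 1
13 → 2
2 → 8

12 -> 18 -> 15 -> 17 -> 10 -> 16 -> 11 -> 14 -> 13 -> 4 -> 7 -> 6 -> 5 -> 9 -> 3 -> 1 -> 2 -> 8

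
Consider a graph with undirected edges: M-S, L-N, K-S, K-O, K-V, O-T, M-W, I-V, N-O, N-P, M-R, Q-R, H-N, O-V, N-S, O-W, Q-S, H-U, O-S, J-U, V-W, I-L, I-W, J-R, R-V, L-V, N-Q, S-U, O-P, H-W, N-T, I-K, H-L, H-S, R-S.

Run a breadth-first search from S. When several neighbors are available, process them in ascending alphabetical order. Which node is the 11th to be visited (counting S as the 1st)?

W

Visit S; enqueue H, K, M, N, O, Q, R, U → queue [H, K, M, N, O, Q, R, U]
Visit H; enqueue L, W → queue [K, M, N, O, Q, R, U, L, W]
Visit K; enqueue I, V → queue [M, N, O, Q, R, U, L, W, I, V]
Visit M → queue [N, O, Q, R, U, L, W, I, V]
Visit N; enqueue P, T → queue [O, Q, R, U, L, W, I, V, P, T]
Visit O → queue [Q, R, U, L, W, I, V, P, T]
Visit Q → queue [R, U, L, W, I, V, P, T]
Visit R; enqueue J → queue [U, L, W, I, V, P, T, J]
Visit U → queue [L, W, I, V, P, T, J]
Visit L → queue [W, I, V, P, T, J]
Visit W → queue [I, V, P, T, J]
Visit I → queue [V, P, T, J]
Visit V → queue [P, T, J]
Visit P → queue [T, J]
Visit T → queue [J]
Visit J → queue []

Visit order: S, H, K, M, N, O, Q, R, U, L, W, I, V, P, T, J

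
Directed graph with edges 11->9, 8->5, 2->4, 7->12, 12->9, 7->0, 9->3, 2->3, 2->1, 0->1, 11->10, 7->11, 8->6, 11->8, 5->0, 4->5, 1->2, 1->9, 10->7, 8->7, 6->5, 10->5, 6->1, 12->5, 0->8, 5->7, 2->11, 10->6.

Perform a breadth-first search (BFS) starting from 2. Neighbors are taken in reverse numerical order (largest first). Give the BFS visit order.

2, 11, 4, 3, 1, 10, 9, 8, 5, 7, 6, 0, 12

Visit 2; enqueue 11, 4, 3, 1 → queue [11, 4, 3, 1]
Visit 11; enqueue 10, 9, 8 → queue [4, 3, 1, 10, 9, 8]
Visit 4; enqueue 5 → queue [3, 1, 10, 9, 8, 5]
Visit 3 → queue [1, 10, 9, 8, 5]
Visit 1 → queue [10, 9, 8, 5]
Visit 10; enqueue 7, 6 → queue [9, 8, 5, 7, 6]
Visit 9 → queue [8, 5, 7, 6]
Visit 8 → queue [5, 7, 6]
Visit 5; enqueue 0 → queue [7, 6, 0]
Visit 7; enqueue 12 → queue [6, 0, 12]
Visit 6 → queue [0, 12]
Visit 0 → queue [12]
Visit 12 → queue []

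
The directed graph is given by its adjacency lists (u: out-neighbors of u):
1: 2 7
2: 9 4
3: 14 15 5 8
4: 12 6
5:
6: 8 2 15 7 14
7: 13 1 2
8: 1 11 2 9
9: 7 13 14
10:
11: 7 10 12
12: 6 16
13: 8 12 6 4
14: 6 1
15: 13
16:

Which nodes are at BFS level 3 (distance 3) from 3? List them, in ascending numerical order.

Level 0: 3
Level 1: 5, 8, 14, 15
Level 2: 1, 2, 6, 9, 11, 13
Level 3: 4, 7, 10, 12
Level 4: 16

4, 7, 10, 12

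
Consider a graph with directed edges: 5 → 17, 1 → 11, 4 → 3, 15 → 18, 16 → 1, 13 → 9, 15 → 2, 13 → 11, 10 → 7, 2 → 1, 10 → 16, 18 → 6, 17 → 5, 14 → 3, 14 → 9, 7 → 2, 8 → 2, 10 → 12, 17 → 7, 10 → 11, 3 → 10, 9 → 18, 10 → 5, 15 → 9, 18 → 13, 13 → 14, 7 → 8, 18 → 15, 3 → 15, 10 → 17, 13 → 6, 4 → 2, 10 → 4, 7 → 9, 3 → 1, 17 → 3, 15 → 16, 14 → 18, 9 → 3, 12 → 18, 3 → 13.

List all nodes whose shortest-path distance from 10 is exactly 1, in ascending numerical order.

4, 5, 7, 11, 12, 16, 17

Level 0: 10
Level 1: 4, 5, 7, 11, 12, 16, 17
Level 2: 1, 2, 3, 8, 9, 18
Level 3: 6, 13, 15
Level 4: 14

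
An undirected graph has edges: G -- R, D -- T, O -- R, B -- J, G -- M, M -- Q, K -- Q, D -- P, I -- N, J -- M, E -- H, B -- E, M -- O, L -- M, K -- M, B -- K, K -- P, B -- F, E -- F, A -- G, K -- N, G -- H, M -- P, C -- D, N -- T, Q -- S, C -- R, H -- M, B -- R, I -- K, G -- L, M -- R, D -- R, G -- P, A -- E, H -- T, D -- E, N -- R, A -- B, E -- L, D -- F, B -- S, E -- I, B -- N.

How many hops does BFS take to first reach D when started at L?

2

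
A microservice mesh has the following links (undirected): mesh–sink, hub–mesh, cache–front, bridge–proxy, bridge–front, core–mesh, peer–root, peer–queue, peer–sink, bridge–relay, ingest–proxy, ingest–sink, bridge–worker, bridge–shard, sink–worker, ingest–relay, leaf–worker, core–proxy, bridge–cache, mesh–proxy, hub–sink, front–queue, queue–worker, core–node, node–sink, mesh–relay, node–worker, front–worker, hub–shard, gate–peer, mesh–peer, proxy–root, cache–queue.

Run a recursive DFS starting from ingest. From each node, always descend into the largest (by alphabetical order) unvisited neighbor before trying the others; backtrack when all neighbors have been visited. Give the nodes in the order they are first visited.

Visit ingest
ingest → sink
sink → worker
worker → queue
queue → peer
peer → root
root → proxy
proxy → mesh
mesh → relay
relay → bridge
bridge → shard
shard → hub
bridge → front
front → cache
mesh → core
core → node
peer → gate
worker → leaf

ingest sink worker queue peer root proxy mesh relay bridge shard hub front cache core node gate leaf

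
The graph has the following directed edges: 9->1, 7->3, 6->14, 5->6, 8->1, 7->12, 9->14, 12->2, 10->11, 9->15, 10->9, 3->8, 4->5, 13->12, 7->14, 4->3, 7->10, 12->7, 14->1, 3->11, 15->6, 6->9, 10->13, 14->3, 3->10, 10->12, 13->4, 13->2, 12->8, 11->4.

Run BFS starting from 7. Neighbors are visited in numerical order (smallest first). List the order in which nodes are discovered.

7, 3, 10, 12, 14, 8, 11, 9, 13, 2, 1, 4, 15, 5, 6

Visit 7; enqueue 3, 10, 12, 14 → queue [3, 10, 12, 14]
Visit 3; enqueue 8, 11 → queue [10, 12, 14, 8, 11]
Visit 10; enqueue 9, 13 → queue [12, 14, 8, 11, 9, 13]
Visit 12; enqueue 2 → queue [14, 8, 11, 9, 13, 2]
Visit 14; enqueue 1 → queue [8, 11, 9, 13, 2, 1]
Visit 8 → queue [11, 9, 13, 2, 1]
Visit 11; enqueue 4 → queue [9, 13, 2, 1, 4]
Visit 9; enqueue 15 → queue [13, 2, 1, 4, 15]
Visit 13 → queue [2, 1, 4, 15]
Visit 2 → queue [1, 4, 15]
Visit 1 → queue [4, 15]
Visit 4; enqueue 5 → queue [15, 5]
Visit 15; enqueue 6 → queue [5, 6]
Visit 5 → queue [6]
Visit 6 → queue []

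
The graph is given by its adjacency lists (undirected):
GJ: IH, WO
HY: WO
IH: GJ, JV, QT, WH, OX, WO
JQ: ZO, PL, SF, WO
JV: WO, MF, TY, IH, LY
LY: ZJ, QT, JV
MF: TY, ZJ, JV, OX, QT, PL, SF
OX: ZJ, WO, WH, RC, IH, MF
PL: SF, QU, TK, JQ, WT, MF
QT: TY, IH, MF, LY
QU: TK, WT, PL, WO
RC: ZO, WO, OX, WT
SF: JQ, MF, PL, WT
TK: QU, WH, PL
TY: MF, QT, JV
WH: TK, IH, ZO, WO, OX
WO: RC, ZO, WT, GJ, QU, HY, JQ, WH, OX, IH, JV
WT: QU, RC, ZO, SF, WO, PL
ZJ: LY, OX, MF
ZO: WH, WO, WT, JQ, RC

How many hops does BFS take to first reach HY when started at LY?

3

Level 0: LY
Level 1: JV, QT, ZJ
Level 2: IH, MF, OX, TY, WO
Level 3: GJ, HY, JQ, PL, QU, RC, SF, WH, WT, ZO
Level 4: TK
HY first appears at level 3.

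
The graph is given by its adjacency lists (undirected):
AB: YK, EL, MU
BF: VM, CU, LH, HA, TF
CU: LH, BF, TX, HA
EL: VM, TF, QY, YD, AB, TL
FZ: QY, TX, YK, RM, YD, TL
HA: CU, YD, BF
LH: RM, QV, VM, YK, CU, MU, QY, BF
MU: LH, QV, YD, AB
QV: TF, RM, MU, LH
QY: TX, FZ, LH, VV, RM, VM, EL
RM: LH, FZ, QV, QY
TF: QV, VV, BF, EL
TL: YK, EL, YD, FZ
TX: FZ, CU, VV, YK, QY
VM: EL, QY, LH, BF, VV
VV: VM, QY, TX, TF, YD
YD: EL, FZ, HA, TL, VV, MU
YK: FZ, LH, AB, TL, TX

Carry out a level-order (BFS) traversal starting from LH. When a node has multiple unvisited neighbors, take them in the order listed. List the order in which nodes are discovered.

Visit LH; enqueue RM, QV, VM, YK, CU, MU, QY, BF → queue [RM, QV, VM, YK, CU, MU, QY, BF]
Visit RM; enqueue FZ → queue [QV, VM, YK, CU, MU, QY, BF, FZ]
Visit QV; enqueue TF → queue [VM, YK, CU, MU, QY, BF, FZ, TF]
Visit VM; enqueue EL, VV → queue [YK, CU, MU, QY, BF, FZ, TF, EL, VV]
Visit YK; enqueue AB, TL, TX → queue [CU, MU, QY, BF, FZ, TF, EL, VV, AB, TL, TX]
Visit CU; enqueue HA → queue [MU, QY, BF, FZ, TF, EL, VV, AB, TL, TX, HA]
Visit MU; enqueue YD → queue [QY, BF, FZ, TF, EL, VV, AB, TL, TX, HA, YD]
Visit QY → queue [BF, FZ, TF, EL, VV, AB, TL, TX, HA, YD]
Visit BF → queue [FZ, TF, EL, VV, AB, TL, TX, HA, YD]
Visit FZ → queue [TF, EL, VV, AB, TL, TX, HA, YD]
Visit TF → queue [EL, VV, AB, TL, TX, HA, YD]
Visit EL → queue [VV, AB, TL, TX, HA, YD]
Visit VV → queue [AB, TL, TX, HA, YD]
Visit AB → queue [TL, TX, HA, YD]
Visit TL → queue [TX, HA, YD]
Visit TX → queue [HA, YD]
Visit HA → queue [YD]
Visit YD → queue []

LH, RM, QV, VM, YK, CU, MU, QY, BF, FZ, TF, EL, VV, AB, TL, TX, HA, YD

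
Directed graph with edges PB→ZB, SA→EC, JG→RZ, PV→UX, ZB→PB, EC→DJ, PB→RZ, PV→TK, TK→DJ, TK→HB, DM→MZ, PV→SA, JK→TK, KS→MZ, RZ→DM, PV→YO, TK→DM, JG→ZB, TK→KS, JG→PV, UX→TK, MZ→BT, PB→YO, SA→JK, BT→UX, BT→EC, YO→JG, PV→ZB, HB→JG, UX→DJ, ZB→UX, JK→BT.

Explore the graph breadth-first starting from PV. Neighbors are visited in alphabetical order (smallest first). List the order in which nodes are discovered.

Visit PV; enqueue SA, TK, UX, YO, ZB → queue [SA, TK, UX, YO, ZB]
Visit SA; enqueue EC, JK → queue [TK, UX, YO, ZB, EC, JK]
Visit TK; enqueue DJ, DM, HB, KS → queue [UX, YO, ZB, EC, JK, DJ, DM, HB, KS]
Visit UX → queue [YO, ZB, EC, JK, DJ, DM, HB, KS]
Visit YO; enqueue JG → queue [ZB, EC, JK, DJ, DM, HB, KS, JG]
Visit ZB; enqueue PB → queue [EC, JK, DJ, DM, HB, KS, JG, PB]
Visit EC → queue [JK, DJ, DM, HB, KS, JG, PB]
Visit JK; enqueue BT → queue [DJ, DM, HB, KS, JG, PB, BT]
Visit DJ → queue [DM, HB, KS, JG, PB, BT]
Visit DM; enqueue MZ → queue [HB, KS, JG, PB, BT, MZ]
Visit HB → queue [KS, JG, PB, BT, MZ]
Visit KS → queue [JG, PB, BT, MZ]
Visit JG; enqueue RZ → queue [PB, BT, MZ, RZ]
Visit PB → queue [BT, MZ, RZ]
Visit BT → queue [MZ, RZ]
Visit MZ → queue [RZ]
Visit RZ → queue []

PV -> SA -> TK -> UX -> YO -> ZB -> EC -> JK -> DJ -> DM -> HB -> KS -> JG -> PB -> BT -> MZ -> RZ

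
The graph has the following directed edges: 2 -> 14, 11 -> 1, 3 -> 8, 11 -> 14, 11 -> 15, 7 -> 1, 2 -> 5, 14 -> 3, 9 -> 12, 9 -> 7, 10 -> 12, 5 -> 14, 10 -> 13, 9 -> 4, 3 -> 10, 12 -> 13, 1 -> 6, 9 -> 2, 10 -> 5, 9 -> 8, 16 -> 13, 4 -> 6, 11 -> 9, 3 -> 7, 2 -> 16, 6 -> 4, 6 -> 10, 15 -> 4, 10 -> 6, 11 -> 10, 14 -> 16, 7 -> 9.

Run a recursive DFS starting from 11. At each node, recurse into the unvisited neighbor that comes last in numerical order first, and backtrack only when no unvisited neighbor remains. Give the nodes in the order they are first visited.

Visit 11
11 → 15
15 → 4
4 → 6
6 → 10
10 → 13
10 → 12
10 → 5
5 → 14
14 → 16
14 → 3
3 → 8
3 → 7
7 → 9
9 → 2
7 → 1

11 -> 15 -> 4 -> 6 -> 10 -> 13 -> 12 -> 5 -> 14 -> 16 -> 3 -> 8 -> 7 -> 9 -> 2 -> 1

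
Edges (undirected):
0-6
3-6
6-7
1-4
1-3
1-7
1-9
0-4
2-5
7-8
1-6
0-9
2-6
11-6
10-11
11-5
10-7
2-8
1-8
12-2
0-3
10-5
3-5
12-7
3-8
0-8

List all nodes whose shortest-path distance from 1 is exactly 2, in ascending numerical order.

0, 2, 5, 10, 11, 12

Level 0: 1
Level 1: 3, 4, 6, 7, 8, 9
Level 2: 0, 2, 5, 10, 11, 12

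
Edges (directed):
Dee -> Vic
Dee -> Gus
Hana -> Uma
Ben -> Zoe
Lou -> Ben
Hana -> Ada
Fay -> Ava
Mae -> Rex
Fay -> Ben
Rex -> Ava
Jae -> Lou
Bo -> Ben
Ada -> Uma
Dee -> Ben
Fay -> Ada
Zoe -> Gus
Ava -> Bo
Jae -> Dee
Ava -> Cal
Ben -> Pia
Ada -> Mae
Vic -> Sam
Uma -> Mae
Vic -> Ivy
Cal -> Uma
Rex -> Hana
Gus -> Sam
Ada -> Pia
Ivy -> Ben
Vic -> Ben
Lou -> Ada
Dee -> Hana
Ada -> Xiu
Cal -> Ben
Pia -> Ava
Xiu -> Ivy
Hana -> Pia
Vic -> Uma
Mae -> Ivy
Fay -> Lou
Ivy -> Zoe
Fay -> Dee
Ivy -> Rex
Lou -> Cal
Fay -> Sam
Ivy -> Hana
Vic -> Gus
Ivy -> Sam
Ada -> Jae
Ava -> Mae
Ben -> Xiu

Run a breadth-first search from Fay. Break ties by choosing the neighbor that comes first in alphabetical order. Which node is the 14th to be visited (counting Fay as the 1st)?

Visit Fay; enqueue Ada, Ava, Ben, Dee, Lou, Sam → queue [Ada, Ava, Ben, Dee, Lou, Sam]
Visit Ada; enqueue Jae, Mae, Pia, Uma, Xiu → queue [Ava, Ben, Dee, Lou, Sam, Jae, Mae, Pia, Uma, Xiu]
Visit Ava; enqueue Bo, Cal → queue [Ben, Dee, Lou, Sam, Jae, Mae, Pia, Uma, Xiu, Bo, Cal]
Visit Ben; enqueue Zoe → queue [Dee, Lou, Sam, Jae, Mae, Pia, Uma, Xiu, Bo, Cal, Zoe]
Visit Dee; enqueue Gus, Hana, Vic → queue [Lou, Sam, Jae, Mae, Pia, Uma, Xiu, Bo, Cal, Zoe, Gus, Hana, Vic]
Visit Lou → queue [Sam, Jae, Mae, Pia, Uma, Xiu, Bo, Cal, Zoe, Gus, Hana, Vic]
Visit Sam → queue [Jae, Mae, Pia, Uma, Xiu, Bo, Cal, Zoe, Gus, Hana, Vic]
Visit Jae → queue [Mae, Pia, Uma, Xiu, Bo, Cal, Zoe, Gus, Hana, Vic]
Visit Mae; enqueue Ivy, Rex → queue [Pia, Uma, Xiu, Bo, Cal, Zoe, Gus, Hana, Vic, Ivy, Rex]
Visit Pia → queue [Uma, Xiu, Bo, Cal, Zoe, Gus, Hana, Vic, Ivy, Rex]
Visit Uma → queue [Xiu, Bo, Cal, Zoe, Gus, Hana, Vic, Ivy, Rex]
Visit Xiu → queue [Bo, Cal, Zoe, Gus, Hana, Vic, Ivy, Rex]
Visit Bo → queue [Cal, Zoe, Gus, Hana, Vic, Ivy, Rex]
Visit Cal → queue [Zoe, Gus, Hana, Vic, Ivy, Rex]
Visit Zoe → queue [Gus, Hana, Vic, Ivy, Rex]
Visit Gus → queue [Hana, Vic, Ivy, Rex]
Visit Hana → queue [Vic, Ivy, Rex]
Visit Vic → queue [Ivy, Rex]
Visit Ivy → queue [Rex]
Visit Rex → queue []

Visit order: Fay, Ada, Ava, Ben, Dee, Lou, Sam, Jae, Mae, Pia, Uma, Xiu, Bo, Cal, Zoe, Gus, Hana, Vic, Ivy, Rex

Cal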